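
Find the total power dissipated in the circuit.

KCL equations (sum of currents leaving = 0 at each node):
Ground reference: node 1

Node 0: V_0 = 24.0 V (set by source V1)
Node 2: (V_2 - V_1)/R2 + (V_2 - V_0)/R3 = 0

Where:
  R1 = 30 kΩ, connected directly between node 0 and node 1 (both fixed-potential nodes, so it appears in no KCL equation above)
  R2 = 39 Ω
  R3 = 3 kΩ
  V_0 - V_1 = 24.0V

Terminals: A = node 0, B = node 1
Nodal analysis, taking node 1 as the 0 V reference.
Source V1 fixes V_0 = 24 V.
KCL at each unknown node (sum of currents leaving = 0; resistances in Ω):
  Node 2: (V_2 - 0)/39 + (V_2 - 24)/3000 = 0
Collecting terms: 0.02597 × V_2 = 0.008  =>  V_2 = 0.308 V
Power in each resistor, P = (ΔV)²/R:
  P_R1 = (24 - 0)²/30000 = 0.0192 W
  P_R2 = (0 - 0.308)²/39 = 0.002432 W
  P_R3 = (24 - 0.308)²/3000 = 0.1871 W
P_total = P_R1 + P_R2 + P_R3 = 0.2087 W

Final answer: 0.2087 W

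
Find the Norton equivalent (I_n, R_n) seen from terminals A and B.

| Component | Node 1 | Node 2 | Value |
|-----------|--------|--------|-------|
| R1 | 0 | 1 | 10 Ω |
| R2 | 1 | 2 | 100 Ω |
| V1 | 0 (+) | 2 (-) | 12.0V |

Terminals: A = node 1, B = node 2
Find the Thévenin equivalent first; then I_n = V_th/R_th and R_n = R_th.
Step 1 — V_th is the open-circuit voltage V_A - V_B (nothing connected across the terminals).
Nodal analysis, taking node 2 as the 0 V reference.
Source V1 fixes V_0 = 12 V.
KCL at each unknown node (sum of currents leaving = 0; resistances in Ω):
  Node 1: (V_1 - 12)/10 + (V_1 - 0)/100 = 0
Collecting terms: 0.11 × V_1 = 1.2  =>  V_1 = 10.91 V
V_th = V_1 - V_2 = 10.91 - 0 = 10.91 V
Step 2 — R_th: zero the source — replace V1 by a short circuit (node 2 merges into node 0) — and find the resistance seen between A (node 1) and B (node 0).
Reduce the network between node 1 (A) and node 0 (B) by series/parallel combination:
  Rp1 = R1 ‖ R2 (parallel, both between nodes 0 and 1) = 1/(1/10 + 1/100) = 9.091 Ω
R_th = 9.091 Ω
I_n = V_th/R_th = 10.91/9.091 = 1.2 A, and R_n = R_th = 9.091 Ω

Final answer: I_n = 1.2 A, R_n = 9.091 Ω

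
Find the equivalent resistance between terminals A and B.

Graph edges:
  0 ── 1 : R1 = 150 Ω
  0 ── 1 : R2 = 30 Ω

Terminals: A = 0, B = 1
Reduce the network between node 0 (A) and node 1 (B) by series/parallel combination:
  Rp1 = R1 ‖ R2 (parallel, both between nodes 0 and 1) = 1/(1/150 + 1/30) = 25 Ω
R_eq = 25 Ω

Final answer: 25 Ω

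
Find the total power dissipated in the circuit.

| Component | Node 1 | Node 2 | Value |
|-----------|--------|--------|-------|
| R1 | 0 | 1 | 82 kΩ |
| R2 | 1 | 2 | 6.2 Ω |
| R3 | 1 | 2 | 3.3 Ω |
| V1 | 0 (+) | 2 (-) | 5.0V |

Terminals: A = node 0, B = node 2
Nodal analysis, taking node 2 as the 0 V reference.
Source V1 fixes V_0 = 5 V.
KCL at each unknown node (sum of currents leaving = 0; resistances in Ω):
  Node 1: (V_1 - 5)/82000 + (V_1 - 0)/6.2 + (V_1 - 0)/3.3 = 0
Collecting terms: 0.4643 × V_1 = 0.00006098  =>  V_1 = 0.0001313 V
Power in each resistor, P = (ΔV)²/R:
  P_R1 = (5 - 0.0001313)²/82000 = 0.0003049 W
  P_R2 = (0.0001313 - 0)²/6.2 = 0.000000002781 W
  P_R3 = (0.0001313 - 0)²/3.3 = 0.000000005226 W
P_total = P_R1 + P_R2 + P_R3 = 0.0003049 W

Final answer: 0.0003049 W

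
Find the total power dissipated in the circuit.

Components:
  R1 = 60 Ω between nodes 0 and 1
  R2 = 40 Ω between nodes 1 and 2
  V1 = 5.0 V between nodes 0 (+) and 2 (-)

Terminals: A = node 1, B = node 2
Nodal analysis, taking node 2 as the 0 V reference.
Source V1 fixes V_0 = 5 V.
KCL at each unknown node (sum of currents leaving = 0; resistances in Ω):
  Node 1: (V_1 - 5)/60 + (V_1 - 0)/40 = 0
Collecting terms: 0.04167 × V_1 = 0.08333  =>  V_1 = 2 V
Power in each resistor, P = (ΔV)²/R:
  P_R1 = (5 - 2)²/60 = 0.15 W
  P_R2 = (2 - 0)²/40 = 0.1 W
P_total = P_R1 + P_R2 = 0.25 W

Final answer: 0.25 W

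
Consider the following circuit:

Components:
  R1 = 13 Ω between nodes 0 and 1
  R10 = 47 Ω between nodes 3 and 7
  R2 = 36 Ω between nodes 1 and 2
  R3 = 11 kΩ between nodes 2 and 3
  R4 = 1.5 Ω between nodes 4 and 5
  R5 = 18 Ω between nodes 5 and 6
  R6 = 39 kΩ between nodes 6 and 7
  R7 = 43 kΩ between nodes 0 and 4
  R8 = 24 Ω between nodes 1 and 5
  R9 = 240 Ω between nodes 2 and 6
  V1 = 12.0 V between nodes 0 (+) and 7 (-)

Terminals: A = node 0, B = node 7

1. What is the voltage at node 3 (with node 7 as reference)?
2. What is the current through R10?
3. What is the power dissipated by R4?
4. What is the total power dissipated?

Nodal analysis, taking node 7 as the 0 V reference.
Source V1 fixes V_0 = 12 V.
KCL at each unknown node (sum of currents leaving = 0; resistances in Ω):
  Node 1: (V_1 - 12)/13 + (V_1 - V_2)/36 + (V_1 - V_5)/24 = 0
  Node 2: (V_2 - V_1)/36 + (V_2 - V_3)/11000 + (V_2 - V_6)/240 = 0
  Node 3: (V_3 - V_2)/11000 + (V_3 - 0)/47 = 0
  Node 4: (V_4 - V_5)/1.5 + (V_4 - 12)/43000 = 0
  Node 5: (V_5 - V_4)/1.5 + (V_5 - V_6)/18 + (V_5 - V_1)/24 = 0
  Node 6: (V_6 - V_5)/18 + (V_6 - 0)/39000 + (V_6 - V_2)/240 = 0
Collecting terms (coefficients in siemens):
  0.1464·V_1 - 0.02778·V_2 - 0.04167·V_5 = 0.9231
  0.03204·V_2 - 0.02778·V_1 - 0.00009091·V_3 - 0.004167·V_6 = 0
  0.02137·V_3 - 0.00009091·V_2 = 0
  0.6667·V_4 - 0.6667·V_5 = 0.0002791
  0.7639·V_5 - 0.04167·V_1 - 0.6667·V_4 - 0.05556·V_6 = 0
  0.05975·V_6 - 0.004167·V_2 - 0.05556·V_5 = 0
Solving these 6 simultaneous equations (Gaussian elimination) gives:
  V_1 = 11.98 V, V_2 = 11.95 V, V_3 = 0.05082 V, V_4 = 11.97 V
  V_5 = 11.97 V, V_6 = 11.97 V
Part 1:
  Read off the nodal solution: V_3 = 0.05082 V
Part 2:
  I_R10 = (V_3 - V_7)/R10 = (0.05082 - 0)/47 = 0.001081 A
  Magnitude: I_R10 = 0.001081 A
Part 3:
  I_R4 = (V_4 - V_5)/R4 = (11.97 - 11.97)/1.5 = 0.0000006361 A
  P_R4 = I_R4² × R4 = (0.0000006361)² × 1.5 = 0.0000000000006069 W
Part 4:
  Power in each resistor, P = (ΔV)²/R:
    P_R1 = (12 - 11.98)²/13 = 0.00002503 W
    P_R2 = (11.98 - 11.95)²/36 = 0.00003596 W
    P_R3 = (11.95 - 0.05082)²/11000 = 0.01286 W
    P_R4 = (11.97 - 11.97)²/1.5 = 0.0000000000006069 W
    P_R5 = (11.97 - 11.97)²/18 = 0.00000272 W
    P_R6 = (11.97 - 0)²/39000 = 0.003671 W
    P_R7 = (12 - 11.97)²/43000 = 0.0000000174 W
    P_R8 = (11.98 - 11.97)²/24 = 0.000003615 W
    P_R9 = (11.95 - 11.97)²/240 = 0.000001612 W
    P_R10 = (0.05082 - 0)²/47 = 0.00005496 W
  P_total = P_R1 + P_R2 + P_R3 + P_R4 + P_R5 + P_R6 + P_R7 + P_R8 + P_R9 + P_R10 = 0.01666 W

Final answers:
1. V_3 = 0.05082 V
2. I_R10 = 0.001081 A
3. P_R4 = 6.069e-13 W
4. P_total = 0.01666 W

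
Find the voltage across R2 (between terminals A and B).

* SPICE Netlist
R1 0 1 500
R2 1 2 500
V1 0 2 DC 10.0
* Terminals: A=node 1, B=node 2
R1 and R2 are in series across V1 (node 0 → node 1 → node 2), and the output A–B is taken across R2, so this is a voltage divider.
Series current: I = V1/(R1 + R2) = 10/(500 + 500) = 10/1000 = 0.01 A
V_R2 = I × R2 = V1 × R2/(R1 + R2) = 10 × 500/1000 = 5 V

Final answer: 5 V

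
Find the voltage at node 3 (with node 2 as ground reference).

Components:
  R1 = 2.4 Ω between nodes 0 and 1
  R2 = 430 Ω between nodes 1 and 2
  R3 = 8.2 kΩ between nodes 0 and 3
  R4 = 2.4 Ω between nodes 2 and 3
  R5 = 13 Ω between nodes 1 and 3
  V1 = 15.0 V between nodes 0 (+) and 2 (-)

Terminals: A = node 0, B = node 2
Nodal analysis, taking node 2 as the 0 V reference.
Source V1 fixes V_0 = 15 V.
KCL at each unknown node (sum of currents leaving = 0; resistances in Ω):
  Node 1: (V_1 - 15)/2.4 + (V_1 - 0)/430 + (V_1 - V_3)/13 = 0
  Node 3: (V_3 - 15)/8200 + (V_3 - 0)/2.4 + (V_3 - V_1)/13 = 0
Collecting terms (coefficients in siemens):
  0.4959·V_1 - 0.07692·V_3 = 6.25
  0.4937·V_3 - 0.07692·V_1 = 0.001829
Determinant D = (0.4959)(0.4937) - (-0.07692)(-0.07692) = 0.2389
V_1 = [(6.25)(0.4937) - (-0.07692)(0.001829)]/D = 12.92 V
V_3 = [(0.4959)(0.001829) - (6.25)(-0.07692)]/D = 2.016 V
The requested potential is V_3 = 2.016 V.

Final answer: V_3 = 2.016 V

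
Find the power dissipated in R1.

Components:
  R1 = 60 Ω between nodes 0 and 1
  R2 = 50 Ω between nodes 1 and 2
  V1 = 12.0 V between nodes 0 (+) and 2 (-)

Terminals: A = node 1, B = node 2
Nodal analysis, taking node 2 as the 0 V reference.
Source V1 fixes V_0 = 12 V.
KCL at each unknown node (sum of currents leaving = 0; resistances in Ω):
  Node 1: (V_1 - 12)/60 + (V_1 - 0)/50 = 0
Collecting terms: 0.03667 × V_1 = 0.2  =>  V_1 = 5.455 V
I_R1 = (V_0 - V_1)/R1 = (12 - 5.455)/60 = 0.1091 A
P_R1 = I_R1² × R1 = (0.1091)² × 60 = 0.714 W

Final answer: 0.714 W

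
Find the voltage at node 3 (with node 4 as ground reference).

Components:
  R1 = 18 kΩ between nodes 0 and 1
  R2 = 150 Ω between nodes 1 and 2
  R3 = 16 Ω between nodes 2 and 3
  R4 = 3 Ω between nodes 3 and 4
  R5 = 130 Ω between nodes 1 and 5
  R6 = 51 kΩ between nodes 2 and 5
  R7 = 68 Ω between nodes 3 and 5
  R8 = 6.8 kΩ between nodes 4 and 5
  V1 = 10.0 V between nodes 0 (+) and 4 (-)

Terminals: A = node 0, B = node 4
Nodal analysis, taking node 4 as the 0 V reference.
Source V1 fixes V_0 = 10 V.
KCL at each unknown node (sum of currents leaving = 0; resistances in Ω):
  Node 1: (V_1 - 10)/18000 + (V_1 - V_2)/150 + (V_1 - V_5)/130 = 0
  Node 2: (V_2 - V_1)/150 + (V_2 - V_3)/16 + (V_2 - V_5)/51000 = 0
  Node 3: (V_3 - V_2)/16 + (V_3 - 0)/3 + (V_3 - V_5)/68 = 0
  Node 5: (V_5 - V_1)/130 + (V_5 - V_2)/51000 + (V_5 - V_3)/68 + (V_5 - 0)/6800 = 0
Collecting terms (coefficients in siemens):
  0.01441·V_1 - 0.006667·V_2 - 0.007692·V_5 = 0.0005556
  0.06919·V_2 - 0.006667·V_1 - 0.0625·V_3 - 0.00001961·V_5 = 0
  0.4105·V_3 - 0.0625·V_2 - 0.01471·V_5 = 0
  0.02256·V_5 - 0.007692·V_1 - 0.00001961·V_2 - 0.01471·V_3 = 0
Solving these 4 simultaneous equations (Gaussian elimination) gives:
  V_1 = 0.05147 V, V_2 = 0.006455 V, V_3 = 0.00165 V, V_5 = 0.01863 V
The requested potential is V_3 = 0.00165 V.

Final answer: V_3 = 0.00165 V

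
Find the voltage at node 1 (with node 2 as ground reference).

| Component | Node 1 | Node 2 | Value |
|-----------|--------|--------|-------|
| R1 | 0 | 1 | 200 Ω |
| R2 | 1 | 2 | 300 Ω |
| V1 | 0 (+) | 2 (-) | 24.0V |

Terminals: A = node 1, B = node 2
Nodal analysis, taking node 2 as the 0 V reference.
Source V1 fixes V_0 = 24 V.
KCL at each unknown node (sum of currents leaving = 0; resistances in Ω):
  Node 1: (V_1 - 24)/200 + (V_1 - 0)/300 = 0
Collecting terms: 0.008333 × V_1 = 0.12  =>  V_1 = 14.4 V
The requested potential is V_1 = 14.4 V.

Final answer: V_1 = 14.4 V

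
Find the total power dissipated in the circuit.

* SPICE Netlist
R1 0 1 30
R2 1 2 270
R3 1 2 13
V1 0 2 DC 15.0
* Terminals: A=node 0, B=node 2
Nodal analysis, taking node 2 as the 0 V reference.
Source V1 fixes V_0 = 15 V.
KCL at each unknown node (sum of currents leaving = 0; resistances in Ω):
  Node 1: (V_1 - 15)/30 + (V_1 - 0)/270 + (V_1 - 0)/13 = 0
Collecting terms: 0.114 × V_1 = 0.5  =>  V_1 = 4.388 V
Power in each resistor, P = (ΔV)²/R:
  P_R1 = (15 - 4.388)²/30 = 3.754 W
  P_R2 = (4.388 - 0)²/270 = 0.0713 W
  P_R3 = (4.388 - 0)²/13 = 1.481 W
P_total = P_R1 + P_R2 + P_R3 = 5.306 W

Final answer: 5.306 W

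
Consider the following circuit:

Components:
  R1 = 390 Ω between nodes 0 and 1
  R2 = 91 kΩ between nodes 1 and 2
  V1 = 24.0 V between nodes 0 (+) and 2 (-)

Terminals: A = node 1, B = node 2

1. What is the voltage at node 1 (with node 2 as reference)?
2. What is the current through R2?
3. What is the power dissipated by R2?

Nodal analysis, taking node 2 as the 0 V reference.
Source V1 fixes V_0 = 24 V.
KCL at each unknown node (sum of currents leaving = 0; resistances in Ω):
  Node 1: (V_1 - 24)/390 + (V_1 - 0)/91000 = 0
Collecting terms: 0.002575 × V_1 = 0.06154  =>  V_1 = 23.9 V
Part 1:
  Read off the nodal solution: V_1 = 23.9 V
Part 2:
  I_R2 = (V_1 - V_2)/R2 = (23.9 - 0)/91000 = 0.0002626 A
  Magnitude: I_R2 = 0.0002626 A
Part 3:
  I_R2 = (V_1 - V_2)/R2 = (23.9 - 0)/91000 = 0.0002626 A
  P_R2 = I_R2² × R2 = (0.0002626)² × 91000 = 0.006276 W

Final answers:
1. V_1 = 23.9 V
2. I_R2 = 0.0002626 A
3. P_R2 = 0.006276 W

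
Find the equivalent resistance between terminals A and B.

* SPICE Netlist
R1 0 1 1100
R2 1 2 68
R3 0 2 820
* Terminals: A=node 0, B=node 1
Reduce the network between node 0 (A) and node 1 (B) by series/parallel combination:
  Rs1 = R3 + R2 (series, joined only at node 2) = 820 + 68 = 888 Ω
  Rp1 = R1 ‖ Rs1 (parallel, both between nodes 0 and 1) = 1/(1/1100 + 1/888) = 491.3 Ω
R_eq = 491.3 Ω

Final answer: 491.3 Ω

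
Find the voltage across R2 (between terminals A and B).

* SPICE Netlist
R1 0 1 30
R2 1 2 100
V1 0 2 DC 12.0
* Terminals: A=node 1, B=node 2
R1 and R2 are in series across V1 (node 0 → node 1 → node 2), and the output A–B is taken across R2, so this is a voltage divider.
Series current: I = V1/(R1 + R2) = 12/(30 + 100) = 12/130 = 0.09231 A
V_R2 = I × R2 = V1 × R2/(R1 + R2) = 12 × 100/130 = 9.231 V

Final answer: 9.231 V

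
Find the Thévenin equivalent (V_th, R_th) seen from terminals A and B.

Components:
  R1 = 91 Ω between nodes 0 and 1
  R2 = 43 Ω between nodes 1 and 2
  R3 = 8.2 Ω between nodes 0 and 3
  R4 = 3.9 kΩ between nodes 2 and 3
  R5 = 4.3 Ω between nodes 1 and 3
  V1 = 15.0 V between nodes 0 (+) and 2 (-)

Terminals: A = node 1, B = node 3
Step 1 — V_th is the open-circuit voltage V_A - V_B (nothing connected across the terminals).
Nodal analysis, taking node 2 as the 0 V reference.
Source V1 fixes V_0 = 15 V.
KCL at each unknown node (sum of currents leaving = 0; resistances in Ω):
  Node 1: (V_1 - 15)/91 + (V_1 - 0)/43 + (V_1 - V_3)/4.3 = 0
  Node 3: (V_3 - 15)/8.2 + (V_3 - 0)/3900 + (V_3 - V_1)/4.3 = 0
Collecting terms (coefficients in siemens):
  0.2668·V_1 - 0.2326·V_3 = 0.1648
  0.3548·V_3 - 0.2326·V_1 = 1.829
Determinant D = (0.2668)(0.3548) - (-0.2326)(-0.2326) = 0.04057
V_1 = [(0.1648)(0.3548) - (-0.2326)(1.829)]/D = 11.93 V
V_3 = [(0.2668)(1.829) - (0.1648)(-0.2326)]/D = 12.98 V
V_th = V_1 - V_3 = 11.93 - 12.98 = -1.048 V
Step 2 — R_th: zero the source — replace V1 by a short circuit (node 2 merges into node 0) — and find the resistance seen between A (node 1) and B (node 3).
Reduce the network between node 1 (A) and node 3 (B) by series/parallel combination:
  Rp1 = R1 ‖ R2 (parallel, both between nodes 0 and 1) = 1/(1/91 + 1/43) = 29.2 Ω
  Rp2 = R3 ‖ R4 (parallel, both between nodes 0 and 3) = 1/(1/8.2 + 1/3900) = 8.183 Ω
  Rs1 = Rp1 + Rp2 (series, joined only at node 0) = 29.2 + 8.183 = 37.38 Ω
  Rp3 = R5 ‖ Rs1 (parallel, both between nodes 1 and 3) = 1/(1/4.3 + 1/37.38) = 3.856 Ω
R_th = 3.856 Ω

Final answer: V_th = -1.048 V, R_th = 3.856 Ω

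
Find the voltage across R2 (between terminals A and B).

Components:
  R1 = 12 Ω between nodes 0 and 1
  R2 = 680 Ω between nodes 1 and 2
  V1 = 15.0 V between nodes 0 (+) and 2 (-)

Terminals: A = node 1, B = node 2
R1 and R2 are in series across V1 (node 0 → node 1 → node 2), and the output A–B is taken across R2, so this is a voltage divider.
Series current: I = V1/(R1 + R2) = 15/(12 + 680) = 15/692 = 0.02168 A
V_R2 = I × R2 = V1 × R2/(R1 + R2) = 15 × 680/692 = 14.74 V

Final answer: 14.74 V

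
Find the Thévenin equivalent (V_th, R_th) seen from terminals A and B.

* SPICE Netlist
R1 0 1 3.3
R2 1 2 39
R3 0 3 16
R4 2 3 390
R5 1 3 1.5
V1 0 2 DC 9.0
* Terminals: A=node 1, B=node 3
Step 1 — V_th is the open-circuit voltage V_A - V_B (nothing connected across the terminals).
Nodal analysis, taking node 2 as the 0 V reference.
Source V1 fixes V_0 = 9 V.
KCL at each unknown node (sum of currents leaving = 0; resistances in Ω):
  Node 1: (V_1 - 9)/3.3 + (V_1 - 0)/39 + (V_1 - V_3)/1.5 = 0
  Node 3: (V_3 - 9)/16 + (V_3 - 0)/390 + (V_3 - V_1)/1.5 = 0
Collecting terms (coefficients in siemens):
  0.9953·V_1 - 0.6667·V_3 = 2.727
  0.7317·V_3 - 0.6667·V_1 = 0.5625
Determinant D = (0.9953)(0.7317) - (-0.6667)(-0.6667) = 0.2839
V_1 = [(2.727)(0.7317) - (-0.6667)(0.5625)]/D = 8.351 V
V_3 = [(0.9953)(0.5625) - (2.727)(-0.6667)]/D = 8.377 V
V_th = V_1 - V_3 = 8.351 - 8.377 = -0.02617 V
Step 2 — R_th: zero the source — replace V1 by a short circuit (node 2 merges into node 0) — and find the resistance seen between A (node 1) and B (node 3).
Reduce the network between node 1 (A) and node 3 (B) by series/parallel combination:
  Rp1 = R1 ‖ R2 (parallel, both between nodes 0 and 1) = 1/(1/3.3 + 1/39) = 3.043 Ω
  Rp2 = R3 ‖ R4 (parallel, both between nodes 0 and 3) = 1/(1/16 + 1/390) = 15.37 Ω
  Rs1 = Rp1 + Rp2 (series, joined only at node 0) = 3.043 + 15.37 = 18.41 Ω
  Rp3 = R5 ‖ Rs1 (parallel, both between nodes 1 and 3) = 1/(1/1.5 + 1/18.41) = 1.387 Ω
R_th = 1.387 Ω

Final answer: V_th = -0.02617 V, R_th = 1.387 Ω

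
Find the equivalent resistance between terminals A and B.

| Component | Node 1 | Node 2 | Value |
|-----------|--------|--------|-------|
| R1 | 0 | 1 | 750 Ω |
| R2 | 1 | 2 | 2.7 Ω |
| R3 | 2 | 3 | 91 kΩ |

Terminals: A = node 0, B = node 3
Reduce the network between node 0 (A) and node 3 (B) by series/parallel combination:
  Rs1 = R1 + R2 (series, joined only at node 1) = 750 + 2.7 = 752.7 Ω
  Rs2 = R3 + Rs1 (series, joined only at node 2) = 91000 + 752.7 = 91750 Ω
R_eq = 91.75 kΩ

Final answer: 91.75 kΩ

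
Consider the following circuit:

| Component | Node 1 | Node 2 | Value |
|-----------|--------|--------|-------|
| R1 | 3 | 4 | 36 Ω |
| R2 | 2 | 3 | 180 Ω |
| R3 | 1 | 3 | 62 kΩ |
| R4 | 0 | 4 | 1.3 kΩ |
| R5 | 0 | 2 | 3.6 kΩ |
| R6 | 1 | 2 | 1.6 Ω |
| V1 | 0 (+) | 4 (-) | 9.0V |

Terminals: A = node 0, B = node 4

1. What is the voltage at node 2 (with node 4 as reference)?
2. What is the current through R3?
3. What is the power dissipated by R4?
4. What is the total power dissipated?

Nodal analysis, taking node 4 as the 0 V reference.
Source V1 fixes V_0 = 9 V.
KCL at each unknown node (sum of currents leaving = 0; resistances in Ω):
  Node 1: (V_1 - V_3)/62000 + (V_1 - V_2)/1.6 = 0
  Node 2: (V_2 - V_3)/180 + (V_2 - 9)/3600 + (V_2 - V_1)/1.6 = 0
  Node 3: (V_3 - 0)/36 + (V_3 - V_2)/180 + (V_3 - V_1)/62000 = 0
Collecting terms (coefficients in siemens):
  0.625·V_1 - 0.625·V_2 - 0.00001613·V_3 = 0
  0.6308·V_2 - 0.625·V_1 - 0.005556·V_3 = 0.0025
  0.03335·V_3 - 0.00001613·V_1 - 0.005556·V_2 = 0
Solving these 3 simultaneous equations (Gaussian elimination) gives:
  V_1 = 0.5083 V, V_2 = 0.5083 V, V_3 = 0.08492 V
Part 1:
  Read off the nodal solution: V_2 = 0.5083 V
Part 2:
  I_R3 = (V_1 - V_3)/R3 = (0.5083 - 0.08492)/62000 = 0.000006828 A
  Magnitude: I_R3 = 0.000006828 A
Part 3:
  I_R4 = (V_0 - V_4)/R4 = (9 - 0)/1300 = 0.006923 A
  P_R4 = I_R4² × R4 = (0.006923)² × 1300 = 0.06231 W
Part 4:
  Power in each resistor, P = (ΔV)²/R:
    P_R1 = (0.08492 - 0)²/36 = 0.0002003 W
    P_R2 = (0.5083 - 0.08492)²/180 = 0.0009957 W
    P_R3 = (0.5083 - 0.08492)²/62000 = 0.000002891 W
    P_R4 = (9 - 0)²/1300 = 0.06231 W
    P_R5 = (9 - 0.5083)²/3600 = 0.02003 W
    P_R6 = (0.5083 - 0.5083)²/1.6 = 0.0000000000746 W
  P_total = P_R1 + P_R2 + P_R3 + P_R4 + P_R5 + P_R6 = 0.08354 W

Final answers:
1. V_2 = 0.5083 V
2. I_R3 = 6.828e-06 A
3. P_R4 = 0.06231 W
4. P_total = 0.08354 W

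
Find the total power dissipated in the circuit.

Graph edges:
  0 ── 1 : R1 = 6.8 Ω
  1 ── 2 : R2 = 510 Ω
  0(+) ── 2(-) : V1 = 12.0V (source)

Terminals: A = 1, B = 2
Nodal analysis, taking node 2 as the 0 V reference.
Source V1 fixes V_0 = 12 V.
KCL at each unknown node (sum of currents leaving = 0; resistances in Ω):
  Node 1: (V_1 - 12)/6.8 + (V_1 - 0)/510 = 0
Collecting terms: 0.149 × V_1 = 1.765  =>  V_1 = 11.84 V
Power in each resistor, P = (ΔV)²/R:
  P_R1 = (12 - 11.84)²/6.8 = 0.003666 W
  P_R2 = (11.84 - 0)²/510 = 0.275 W
P_total = P_R1 + P_R2 = 0.2786 W

Final answer: 0.2786 W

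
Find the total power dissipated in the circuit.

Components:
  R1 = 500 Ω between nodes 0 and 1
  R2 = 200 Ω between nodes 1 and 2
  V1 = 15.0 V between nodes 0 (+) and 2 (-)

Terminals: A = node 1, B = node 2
Nodal analysis, taking node 2 as the 0 V reference.
Source V1 fixes V_0 = 15 V.
KCL at each unknown node (sum of currents leaving = 0; resistances in Ω):
  Node 1: (V_1 - 15)/500 + (V_1 - 0)/200 = 0
Collecting terms: 0.007 × V_1 = 0.03  =>  V_1 = 4.286 V
Power in each resistor, P = (ΔV)²/R:
  P_R1 = (15 - 4.286)²/500 = 0.2296 W
  P_R2 = (4.286 - 0)²/200 = 0.09184 W
P_total = P_R1 + P_R2 = 0.3214 W

Final answer: 0.3214 W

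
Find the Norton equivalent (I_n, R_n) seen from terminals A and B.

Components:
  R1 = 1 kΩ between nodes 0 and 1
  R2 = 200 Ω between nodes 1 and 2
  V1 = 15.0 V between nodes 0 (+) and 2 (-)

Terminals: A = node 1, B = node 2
Find the Thévenin equivalent first; then I_n = V_th/R_th and R_n = R_th.
Step 1 — V_th is the open-circuit voltage V_A - V_B (nothing connected across the terminals).
Nodal analysis, taking node 2 as the 0 V reference.
Source V1 fixes V_0 = 15 V.
KCL at each unknown node (sum of currents leaving = 0; resistances in Ω):
  Node 1: (V_1 - 15)/1000 + (V_1 - 0)/200 = 0
Collecting terms: 0.006 × V_1 = 0.015  =>  V_1 = 2.5 V
V_th = V_1 - V_2 = 2.5 - 0 = 2.5 V
Step 2 — R_th: zero the source — replace V1 by a short circuit (node 2 merges into node 0) — and find the resistance seen between A (node 1) and B (node 0).
Reduce the network between node 1 (A) and node 0 (B) by series/parallel combination:
  Rp1 = R1 ‖ R2 (parallel, both between nodes 0 and 1) = 1/(1/1000 + 1/200) = 166.7 Ω
R_th = 166.7 Ω
I_n = V_th/R_th = 2.5/166.7 = 0.015 A, and R_n = R_th = 166.7 Ω

Final answer: I_n = 0.015 A, R_n = 166.7 Ω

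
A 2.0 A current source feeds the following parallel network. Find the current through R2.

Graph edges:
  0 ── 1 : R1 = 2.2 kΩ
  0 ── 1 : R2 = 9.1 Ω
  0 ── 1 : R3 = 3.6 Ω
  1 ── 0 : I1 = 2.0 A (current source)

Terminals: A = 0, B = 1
All resistors sit directly between nodes 0 and 1, so they are in parallel and share one voltage V; the full source current 2 A splits among them.
1/R_par = 1/2200 + 1/9.1 + 1/3.6 = 0.3881 S  =>  R_par = 2.577 Ω
V = I × R_par = 2 × 2.577 = 5.153 V
I_R2 = V/R2 = 5.153/9.1 = 0.5663 A

Final answer: 0.5663 A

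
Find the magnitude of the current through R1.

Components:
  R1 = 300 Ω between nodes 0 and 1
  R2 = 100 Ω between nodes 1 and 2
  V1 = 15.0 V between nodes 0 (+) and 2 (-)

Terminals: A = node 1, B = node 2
Nodal analysis, taking node 2 as the 0 V reference.
Source V1 fixes V_0 = 15 V.
KCL at each unknown node (sum of currents leaving = 0; resistances in Ω):
  Node 1: (V_1 - 15)/300 + (V_1 - 0)/100 = 0
Collecting terms: 0.01333 × V_1 = 0.05  =>  V_1 = 3.75 V
I_R1 = (V_0 - V_1)/R1 = (15 - 3.75)/300 = 0.0375 A
|I_R1| = 0.0375 A

Final answer: |I_R1| = 0.0375 A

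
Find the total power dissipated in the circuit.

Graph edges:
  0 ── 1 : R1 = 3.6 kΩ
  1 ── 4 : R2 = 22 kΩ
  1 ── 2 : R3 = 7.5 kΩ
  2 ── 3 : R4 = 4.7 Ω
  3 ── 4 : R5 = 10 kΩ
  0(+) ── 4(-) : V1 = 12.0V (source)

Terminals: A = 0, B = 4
Nodal analysis, taking node 4 as the 0 V reference.
Source V1 fixes V_0 = 12 V.
KCL at each unknown node (sum of currents leaving = 0; resistances in Ω):
  Node 1: (V_1 - 12)/3600 + (V_1 - 0)/22000 + (V_1 - V_2)/7500 = 0
  Node 2: (V_2 - V_1)/7500 + (V_2 - V_3)/4.7 = 0
  Node 3: (V_3 - V_2)/4.7 + (V_3 - 0)/10000 = 0
Collecting terms (coefficients in siemens):
  0.0004566·V_1 - 0.0001333·V_2 = 0.003333
  0.2129·V_2 - 0.0001333·V_1 - 0.2128·V_3 = 0
  0.2129·V_3 - 0.2128·V_2 = 0
Solving these 3 simultaneous equations (Gaussian elimination) gives:
  V_1 = 8.764 V, V_2 = 5.009 V, V_3 = 5.006 V
Power in each resistor, P = (ΔV)²/R:
  P_R1 = (12 - 8.764)²/3600 = 0.002909 W
  P_R2 = (8.764 - 0)²/22000 = 0.003491 W
  P_R3 = (8.764 - 5.009)²/7500 = 0.00188 W
  P_R4 = (5.009 - 5.006)²/4.7 = 0.000001178 W
  P_R5 = (5.006 - 0)²/10000 = 0.002506 W
P_total = P_R1 + P_R2 + P_R3 + P_R4 + P_R5 = 0.01079 W

Final answer: 0.01079 W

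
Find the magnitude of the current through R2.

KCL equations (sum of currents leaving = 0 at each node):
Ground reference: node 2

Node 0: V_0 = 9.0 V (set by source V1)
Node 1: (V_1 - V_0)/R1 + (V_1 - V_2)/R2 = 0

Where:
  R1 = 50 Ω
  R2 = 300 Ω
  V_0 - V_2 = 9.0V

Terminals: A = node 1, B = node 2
Nodal analysis, taking node 2 as the 0 V reference.
Source V1 fixes V_0 = 9 V.
KCL at each unknown node (sum of currents leaving = 0; resistances in Ω):
  Node 1: (V_1 - 9)/50 + (V_1 - 0)/300 = 0
Collecting terms: 0.02333 × V_1 = 0.18  =>  V_1 = 7.714 V
I_R2 = (V_1 - V_2)/R2 = (7.714 - 0)/300 = 0.02571 A
|I_R2| = 0.02571 A

Final answer: |I_R2| = 0.02571 A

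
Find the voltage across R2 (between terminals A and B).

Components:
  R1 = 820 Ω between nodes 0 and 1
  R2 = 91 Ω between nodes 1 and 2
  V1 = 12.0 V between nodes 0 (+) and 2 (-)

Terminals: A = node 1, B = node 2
R1 and R2 are in series across V1 (node 0 → node 1 → node 2), and the output A–B is taken across R2, so this is a voltage divider.
Series current: I = V1/(R1 + R2) = 12/(820 + 91) = 12/911 = 0.01317 A
V_R2 = I × R2 = V1 × R2/(R1 + R2) = 12 × 91/911 = 1.199 V

Final answer: 1.199 V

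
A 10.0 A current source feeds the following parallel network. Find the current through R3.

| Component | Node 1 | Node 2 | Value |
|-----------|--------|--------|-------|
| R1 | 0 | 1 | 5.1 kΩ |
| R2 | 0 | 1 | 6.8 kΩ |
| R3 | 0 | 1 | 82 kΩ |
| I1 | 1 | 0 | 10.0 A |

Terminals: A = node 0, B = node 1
All resistors sit directly between nodes 0 and 1, so they are in parallel and share one voltage V; the full source current 10 A splits among them.
1/R_par = 1/5100 + 1/6800 + 1/82000 = 0.0003553 S  =>  R_par = 2814 Ω
V = I × R_par = 10 × 2814 = 28140 V
I_R3 = V/R3 = 28140/82000 = 0.3432 A

Final answer: 0.3432 A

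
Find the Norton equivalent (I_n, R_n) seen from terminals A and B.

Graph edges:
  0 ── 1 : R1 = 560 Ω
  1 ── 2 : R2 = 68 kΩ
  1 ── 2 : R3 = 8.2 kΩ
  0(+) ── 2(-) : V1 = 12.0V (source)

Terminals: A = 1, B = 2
Find the Thévenin equivalent first; then I_n = V_th/R_th and R_n = R_th.
Step 1 — V_th is the open-circuit voltage V_A - V_B (nothing connected across the terminals).
Nodal analysis, taking node 2 as the 0 V reference.
Source V1 fixes V_0 = 12 V.
KCL at each unknown node (sum of currents leaving = 0; resistances in Ω):
  Node 1: (V_1 - 12)/560 + (V_1 - 0)/68000 + (V_1 - 0)/8200 = 0
Collecting terms: 0.001922 × V_1 = 0.02143  =>  V_1 = 11.15 V
V_th = V_1 - V_2 = 11.15 - 0 = 11.15 V
Step 2 — R_th: zero the source — replace V1 by a short circuit (node 2 merges into node 0) — and find the resistance seen between A (node 1) and B (node 0).
Reduce the network between node 1 (A) and node 0 (B) by series/parallel combination:
  Rp1 = R1 ‖ R2 ‖ R3 (parallel, all between nodes 0 and 1) = 1/(1/560 + 1/68000 + 1/8200) = 520.2 Ω
R_th = 520.2 Ω
I_n = V_th/R_th = 11.15/520.2 = 0.02143 A, and R_n = R_th = 520.2 Ω

Final answer: I_n = 0.02143 A, R_n = 520.2 Ω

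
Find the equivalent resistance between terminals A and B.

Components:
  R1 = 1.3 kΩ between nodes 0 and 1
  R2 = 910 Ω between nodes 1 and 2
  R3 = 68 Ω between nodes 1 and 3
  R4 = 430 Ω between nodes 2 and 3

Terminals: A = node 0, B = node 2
Reduce the network between node 0 (A) and node 2 (B) by series/parallel combination:
  Rs1 = R3 + R4 (series, joined only at node 3) = 68 + 430 = 498 Ω
  Rp1 = R2 ‖ Rs1 (parallel, both between nodes 1 and 2) = 1/(1/910 + 1/498) = 321.9 Ω
  Rs2 = R1 + Rp1 (series, joined only at node 1) = 1300 + 321.9 = 1622 Ω
R_eq = 1.622 kΩ

Final answer: 1.622 kΩ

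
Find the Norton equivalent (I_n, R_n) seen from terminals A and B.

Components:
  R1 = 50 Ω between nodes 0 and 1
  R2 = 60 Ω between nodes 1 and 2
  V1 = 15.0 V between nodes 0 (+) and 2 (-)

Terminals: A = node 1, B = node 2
Find the Thévenin equivalent first; then I_n = V_th/R_th and R_n = R_th.
Step 1 — V_th is the open-circuit voltage V_A - V_B (nothing connected across the terminals).
Nodal analysis, taking node 2 as the 0 V reference.
Source V1 fixes V_0 = 15 V.
KCL at each unknown node (sum of currents leaving = 0; resistances in Ω):
  Node 1: (V_1 - 15)/50 + (V_1 - 0)/60 = 0
Collecting terms: 0.03667 × V_1 = 0.3  =>  V_1 = 8.182 V
V_th = V_1 - V_2 = 8.182 - 0 = 8.182 V
Step 2 — R_th: zero the source — replace V1 by a short circuit (node 2 merges into node 0) — and find the resistance seen between A (node 1) and B (node 0).
Reduce the network between node 1 (A) and node 0 (B) by series/parallel combination:
  Rp1 = R1 ‖ R2 (parallel, both between nodes 0 and 1) = 1/(1/50 + 1/60) = 27.27 Ω
R_th = 27.27 Ω
I_n = V_th/R_th = 8.182/27.27 = 0.3 A, and R_n = R_th = 27.27 Ω

Final answer: I_n = 0.3 A, R_n = 27.27 Ω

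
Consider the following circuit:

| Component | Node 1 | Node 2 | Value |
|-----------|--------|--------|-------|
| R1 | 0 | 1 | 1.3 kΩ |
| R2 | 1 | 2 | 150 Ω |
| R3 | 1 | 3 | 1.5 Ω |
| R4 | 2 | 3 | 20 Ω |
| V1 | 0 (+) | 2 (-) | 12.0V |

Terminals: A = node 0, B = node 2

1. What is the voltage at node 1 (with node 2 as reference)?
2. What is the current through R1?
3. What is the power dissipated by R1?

Nodal analysis, taking node 2 as the 0 V reference.
Source V1 fixes V_0 = 12 V.
KCL at each unknown node (sum of currents leaving = 0; resistances in Ω):
  Node 1: (V_1 - 12)/1300 + (V_1 - 0)/150 + (V_1 - V_3)/1.5 = 0
  Node 3: (V_3 - V_1)/1.5 + (V_3 - 0)/20 = 0
Collecting terms (coefficients in siemens):
  0.6741·V_1 - 0.6667·V_3 = 0.009231
  0.7167·V_3 - 0.6667·V_1 = 0
Determinant D = (0.6741)(0.7167) - (-0.6667)(-0.6667) = 0.03866
V_1 = [(0.009231)(0.7167) - (-0.6667)(0)]/D = 0.1711 V
V_3 = [(0.6741)(0) - (0.009231)(-0.6667)]/D = 0.1592 V
Part 1:
  Read off the nodal solution: V_1 = 0.1711 V
Part 2:
  I_R1 = (V_0 - V_1)/R1 = (12 - 0.1711)/1300 = 0.009099 A
  Magnitude: I_R1 = 0.009099 A
Part 3:
  I_R1 = (V_0 - V_1)/R1 = (12 - 0.1711)/1300 = 0.009099 A
  P_R1 = I_R1² × R1 = (0.009099)² × 1300 = 0.1076 W

Final answers:
1. V_1 = 0.1711 V
2. I_R1 = 0.009099 A
3. P_R1 = 0.1076 W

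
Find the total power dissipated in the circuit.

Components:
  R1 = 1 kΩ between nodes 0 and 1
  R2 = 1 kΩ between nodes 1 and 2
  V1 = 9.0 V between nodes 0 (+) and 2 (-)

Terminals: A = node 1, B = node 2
Nodal analysis, taking node 2 as the 0 V reference.
Source V1 fixes V_0 = 9 V.
KCL at each unknown node (sum of currents leaving = 0; resistances in Ω):
  Node 1: (V_1 - 9)/1000 + (V_1 - 0)/1000 = 0
Collecting terms: 0.002 × V_1 = 0.009  =>  V_1 = 4.5 V
Power in each resistor, P = (ΔV)²/R:
  P_R1 = (9 - 4.5)²/1000 = 0.02025 W
  P_R2 = (4.5 - 0)²/1000 = 0.02025 W
P_total = P_R1 + P_R2 = 0.0405 W

Final answer: 0.0405 W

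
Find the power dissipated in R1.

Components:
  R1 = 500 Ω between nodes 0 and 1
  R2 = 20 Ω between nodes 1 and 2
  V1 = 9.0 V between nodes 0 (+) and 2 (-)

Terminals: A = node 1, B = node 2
Nodal analysis, taking node 2 as the 0 V reference.
Source V1 fixes V_0 = 9 V.
KCL at each unknown node (sum of currents leaving = 0; resistances in Ω):
  Node 1: (V_1 - 9)/500 + (V_1 - 0)/20 = 0
Collecting terms: 0.052 × V_1 = 0.018  =>  V_1 = 0.3462 V
I_R1 = (V_0 - V_1)/R1 = (9 - 0.3462)/500 = 0.01731 A
P_R1 = I_R1² × R1 = (0.01731)² × 500 = 0.1498 W

Final answer: 0.1498 W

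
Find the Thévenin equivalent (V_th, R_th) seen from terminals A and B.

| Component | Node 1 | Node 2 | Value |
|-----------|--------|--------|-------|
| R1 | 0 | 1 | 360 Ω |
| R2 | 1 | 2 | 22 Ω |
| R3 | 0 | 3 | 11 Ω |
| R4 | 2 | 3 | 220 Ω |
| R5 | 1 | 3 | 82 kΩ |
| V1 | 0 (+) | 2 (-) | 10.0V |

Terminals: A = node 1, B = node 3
Step 1 — V_th is the open-circuit voltage V_A - V_B (nothing connected across the terminals).
Nodal analysis, taking node 2 as the 0 V reference.
Source V1 fixes V_0 = 10 V.
KCL at each unknown node (sum of currents leaving = 0; resistances in Ω):
  Node 1: (V_1 - 10)/360 + (V_1 - 0)/22 + (V_1 - V_3)/82000 = 0
  Node 3: (V_3 - 10)/11 + (V_3 - 0)/220 + (V_3 - V_1)/82000 = 0
Collecting terms (coefficients in siemens):
  0.04824·V_1 - 0.0000122·V_3 = 0.02778
  0.09547·V_3 - 0.0000122·V_1 = 0.9091
Determinant D = (0.04824)(0.09547) - (-0.0000122)(-0.0000122) = 0.004606
V_1 = [(0.02778)(0.09547) - (-0.0000122)(0.9091)]/D = 0.5782 V
V_3 = [(0.04824)(0.9091) - (0.02778)(-0.0000122)]/D = 9.523 V
V_th = V_1 - V_3 = 0.5782 - 9.523 = -8.944 V
Step 2 — R_th: zero the source — replace V1 by a short circuit (node 2 merges into node 0) — and find the resistance seen between A (node 1) and B (node 3).
Reduce the network between node 1 (A) and node 3 (B) by series/parallel combination:
  Rp1 = R1 ‖ R2 (parallel, both between nodes 0 and 1) = 1/(1/360 + 1/22) = 20.73 Ω
  Rp2 = R3 ‖ R4 (parallel, both between nodes 0 and 3) = 1/(1/11 + 1/220) = 10.48 Ω
  Rs1 = Rp1 + Rp2 (series, joined only at node 0) = 20.73 + 10.48 = 31.21 Ω
  Rp3 = R5 ‖ Rs1 (parallel, both between nodes 1 and 3) = 1/(1/82000 + 1/31.21) = 31.2 Ω
R_th = 31.2 Ω

Final answer: V_th = -8.944 V, R_th = 31.2 Ω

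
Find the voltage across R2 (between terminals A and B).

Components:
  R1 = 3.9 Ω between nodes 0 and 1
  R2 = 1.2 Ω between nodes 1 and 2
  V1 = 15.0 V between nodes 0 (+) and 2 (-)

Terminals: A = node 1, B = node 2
R1 and R2 are in series across V1 (node 0 → node 1 → node 2), and the output A–B is taken across R2, so this is a voltage divider.
Series current: I = V1/(R1 + R2) = 15/(3.9 + 1.2) = 15/5.1 = 2.941 A
V_R2 = I × R2 = V1 × R2/(R1 + R2) = 15 × 1.2/5.1 = 3.529 V

Final answer: 3.529 V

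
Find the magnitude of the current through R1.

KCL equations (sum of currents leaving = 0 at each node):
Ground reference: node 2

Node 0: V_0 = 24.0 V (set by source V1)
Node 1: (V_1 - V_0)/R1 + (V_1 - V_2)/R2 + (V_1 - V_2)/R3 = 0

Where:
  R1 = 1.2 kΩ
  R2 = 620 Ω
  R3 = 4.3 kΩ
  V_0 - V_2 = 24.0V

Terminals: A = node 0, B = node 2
Nodal analysis, taking node 2 as the 0 V reference.
Source V1 fixes V_0 = 24 V.
KCL at each unknown node (sum of currents leaving = 0; resistances in Ω):
  Node 1: (V_1 - 24)/1200 + (V_1 - 0)/620 + (V_1 - 0)/4300 = 0
Collecting terms: 0.002679 × V_1 = 0.02  =>  V_1 = 7.466 V
I_R1 = (V_0 - V_1)/R1 = (24 - 7.466)/1200 = 0.01378 A
|I_R1| = 0.01378 A

Final answer: |I_R1| = 0.01378 A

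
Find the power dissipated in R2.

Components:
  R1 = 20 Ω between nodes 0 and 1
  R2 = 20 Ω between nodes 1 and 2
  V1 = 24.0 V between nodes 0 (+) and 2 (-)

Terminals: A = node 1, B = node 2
Nodal analysis, taking node 2 as the 0 V reference.
Source V1 fixes V_0 = 24 V.
KCL at each unknown node (sum of currents leaving = 0; resistances in Ω):
  Node 1: (V_1 - 24)/20 + (V_1 - 0)/20 = 0
Collecting terms: 0.1 × V_1 = 1.2  =>  V_1 = 12 V
I_R2 = (V_1 - V_2)/R2 = (12 - 0)/20 = 0.6 A
P_R2 = I_R2² × R2 = (0.6)² × 20 = 7.2 W

Final answer: 7.2 W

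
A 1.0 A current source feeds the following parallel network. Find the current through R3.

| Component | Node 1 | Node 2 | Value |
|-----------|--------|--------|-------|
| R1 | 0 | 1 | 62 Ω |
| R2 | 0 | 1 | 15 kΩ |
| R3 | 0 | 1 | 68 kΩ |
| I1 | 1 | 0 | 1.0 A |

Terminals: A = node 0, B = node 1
All resistors sit directly between nodes 0 and 1, so they are in parallel and share one voltage V; the full source current 1 A splits among them.
1/R_par = 1/62 + 1/15000 + 1/68000 = 0.01621 S  =>  R_par = 61.69 Ω
V = I × R_par = 1 × 61.69 = 61.69 V
I_R3 = V/R3 = 61.69/68000 = 0.0009072 A

Final answer: 0.0009072 A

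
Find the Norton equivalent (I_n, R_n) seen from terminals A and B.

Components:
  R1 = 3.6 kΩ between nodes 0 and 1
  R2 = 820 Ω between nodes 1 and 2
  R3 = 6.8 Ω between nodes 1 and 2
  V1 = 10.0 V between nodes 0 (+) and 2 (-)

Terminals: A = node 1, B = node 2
Find the Thévenin equivalent first; then I_n = V_th/R_th and R_n = R_th.
Step 1 — V_th is the open-circuit voltage V_A - V_B (nothing connected across the terminals).
Nodal analysis, taking node 2 as the 0 V reference.
Source V1 fixes V_0 = 10 V.
KCL at each unknown node (sum of currents leaving = 0; resistances in Ω):
  Node 1: (V_1 - 10)/3600 + (V_1 - 0)/820 + (V_1 - 0)/6.8 = 0
Collecting terms: 0.1486 × V_1 = 0.002778  =>  V_1 = 0.0187 V
V_th = V_1 - V_2 = 0.0187 - 0 = 0.0187 V
Step 2 — R_th: zero the source — replace V1 by a short circuit (node 2 merges into node 0) — and find the resistance seen between A (node 1) and B (node 0).
Reduce the network between node 1 (A) and node 0 (B) by series/parallel combination:
  Rp1 = R1 ‖ R2 ‖ R3 (parallel, all between nodes 0 and 1) = 1/(1/3600 + 1/820 + 1/6.8) = 6.731 Ω
R_th = 6.731 Ω
I_n = V_th/R_th = 0.0187/6.731 = 0.002778 A, and R_n = R_th = 6.731 Ω

Final answer: I_n = 0.002778 A, R_n = 6.731 Ω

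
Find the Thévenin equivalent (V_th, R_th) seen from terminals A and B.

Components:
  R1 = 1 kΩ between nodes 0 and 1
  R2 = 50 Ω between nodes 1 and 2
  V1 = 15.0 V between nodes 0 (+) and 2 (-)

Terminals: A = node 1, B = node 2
Step 1 — V_th is the open-circuit voltage V_A - V_B (nothing connected across the terminals).
Nodal analysis, taking node 2 as the 0 V reference.
Source V1 fixes V_0 = 15 V.
KCL at each unknown node (sum of currents leaving = 0; resistances in Ω):
  Node 1: (V_1 - 15)/1000 + (V_1 - 0)/50 = 0
Collecting terms: 0.021 × V_1 = 0.015  =>  V_1 = 0.7143 V
V_th = V_1 - V_2 = 0.7143 - 0 = 0.7143 V
Step 2 — R_th: zero the source — replace V1 by a short circuit (node 2 merges into node 0) — and find the resistance seen between A (node 1) and B (node 0).
Reduce the network between node 1 (A) and node 0 (B) by series/parallel combination:
  Rp1 = R1 ‖ R2 (parallel, both between nodes 0 and 1) = 1/(1/1000 + 1/50) = 47.62 Ω
R_th = 47.62 Ω

Final answer: V_th = 0.7143 V, R_th = 47.62 Ω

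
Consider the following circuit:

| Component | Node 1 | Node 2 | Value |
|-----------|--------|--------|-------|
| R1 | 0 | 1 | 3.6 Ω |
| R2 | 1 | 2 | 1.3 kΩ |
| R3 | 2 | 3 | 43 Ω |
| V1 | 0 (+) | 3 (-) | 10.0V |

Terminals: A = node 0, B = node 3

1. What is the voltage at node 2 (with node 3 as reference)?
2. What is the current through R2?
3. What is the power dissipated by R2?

Nodal analysis, taking node 3 as the 0 V reference.
Source V1 fixes V_0 = 10 V.
KCL at each unknown node (sum of currents leaving = 0; resistances in Ω):
  Node 1: (V_1 - 10)/3.6 + (V_1 - V_2)/1300 = 0
  Node 2: (V_2 - V_1)/1300 + (V_2 - 0)/43 = 0
Collecting terms (coefficients in siemens):
  0.2785·V_1 - 0.0007692·V_2 = 2.778
  0.02403·V_2 - 0.0007692·V_1 = 0
Determinant D = (0.2785)(0.02403) - (-0.0007692)(-0.0007692) = 0.006692
V_1 = [(2.778)(0.02403) - (-0.0007692)(0)]/D = 9.973 V
V_2 = [(0.2785)(0) - (2.778)(-0.0007692)]/D = 0.3193 V
Part 1:
  Read off the nodal solution: V_2 = 0.3193 V
Part 2:
  I_R2 = (V_1 - V_2)/R2 = (9.973 - 0.3193)/1300 = 0.007426 A
  Magnitude: I_R2 = 0.007426 A
Part 3:
  I_R2 = (V_1 - V_2)/R2 = (9.973 - 0.3193)/1300 = 0.007426 A
  P_R2 = I_R2² × R2 = (0.007426)² × 1300 = 0.07169 W

Final answers:
1. V_2 = 0.3193 V
2. I_R2 = 0.007426 A
3. P_R2 = 0.07169 W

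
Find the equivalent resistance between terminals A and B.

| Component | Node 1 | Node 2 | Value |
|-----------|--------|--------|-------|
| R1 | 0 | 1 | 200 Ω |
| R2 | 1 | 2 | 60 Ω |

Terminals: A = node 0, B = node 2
Reduce the network between node 0 (A) and node 2 (B) by series/parallel combination:
  Rs1 = R1 + R2 (series, joined only at node 1) = 200 + 60 = 260 Ω
R_eq = 260 Ω

Final answer: 260 Ω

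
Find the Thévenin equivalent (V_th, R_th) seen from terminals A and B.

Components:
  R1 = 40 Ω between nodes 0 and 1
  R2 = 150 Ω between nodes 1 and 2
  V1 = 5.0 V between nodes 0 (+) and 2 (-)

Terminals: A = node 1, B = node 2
Step 1 — V_th is the open-circuit voltage V_A - V_B (nothing connected across the terminals).
Nodal analysis, taking node 2 as the 0 V reference.
Source V1 fixes V_0 = 5 V.
KCL at each unknown node (sum of currents leaving = 0; resistances in Ω):
  Node 1: (V_1 - 5)/40 + (V_1 - 0)/150 = 0
Collecting terms: 0.03167 × V_1 = 0.125  =>  V_1 = 3.947 V
V_th = V_1 - V_2 = 3.947 - 0 = 3.947 V
Step 2 — R_th: zero the source — replace V1 by a short circuit (node 2 merges into node 0) — and find the resistance seen between A (node 1) and B (node 0).
Reduce the network between node 1 (A) and node 0 (B) by series/parallel combination:
  Rp1 = R1 ‖ R2 (parallel, both between nodes 0 and 1) = 1/(1/40 + 1/150) = 31.58 Ω
R_th = 31.58 Ω

Final answer: V_th = 3.947 V, R_th = 31.58 Ω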